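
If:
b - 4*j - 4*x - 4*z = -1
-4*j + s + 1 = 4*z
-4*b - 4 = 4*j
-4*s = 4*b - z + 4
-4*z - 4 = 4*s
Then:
No Solution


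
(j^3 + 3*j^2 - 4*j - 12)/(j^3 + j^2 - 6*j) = (j + 2)/j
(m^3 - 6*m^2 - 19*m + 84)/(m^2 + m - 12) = m - 7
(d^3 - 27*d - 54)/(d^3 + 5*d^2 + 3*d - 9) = (d - 6)/(d - 1)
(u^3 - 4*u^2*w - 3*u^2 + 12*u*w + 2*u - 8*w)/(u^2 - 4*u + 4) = (u^2 - 4*u*w - u + 4*w)/(u - 2)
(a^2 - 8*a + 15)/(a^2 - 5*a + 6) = (a - 5)/(a - 2)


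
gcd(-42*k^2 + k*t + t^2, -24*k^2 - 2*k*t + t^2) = -6*k + t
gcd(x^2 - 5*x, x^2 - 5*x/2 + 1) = 1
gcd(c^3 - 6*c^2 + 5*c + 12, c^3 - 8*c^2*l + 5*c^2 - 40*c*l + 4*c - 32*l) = c + 1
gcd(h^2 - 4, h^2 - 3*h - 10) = h + 2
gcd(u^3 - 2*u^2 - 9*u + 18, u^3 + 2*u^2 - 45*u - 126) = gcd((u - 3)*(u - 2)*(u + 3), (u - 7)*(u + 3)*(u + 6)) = u + 3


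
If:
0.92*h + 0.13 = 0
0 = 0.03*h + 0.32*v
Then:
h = -0.14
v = 0.01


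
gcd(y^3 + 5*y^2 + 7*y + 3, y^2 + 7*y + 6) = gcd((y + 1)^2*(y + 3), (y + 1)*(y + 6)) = y + 1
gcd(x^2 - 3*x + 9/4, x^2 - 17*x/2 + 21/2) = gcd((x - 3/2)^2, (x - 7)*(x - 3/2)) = x - 3/2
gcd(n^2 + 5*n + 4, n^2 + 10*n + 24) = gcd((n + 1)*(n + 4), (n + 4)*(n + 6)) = n + 4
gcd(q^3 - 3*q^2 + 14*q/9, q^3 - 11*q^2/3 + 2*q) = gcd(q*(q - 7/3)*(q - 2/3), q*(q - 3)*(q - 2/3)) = q^2 - 2*q/3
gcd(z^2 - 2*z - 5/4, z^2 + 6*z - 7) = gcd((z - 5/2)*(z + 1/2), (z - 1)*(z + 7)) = 1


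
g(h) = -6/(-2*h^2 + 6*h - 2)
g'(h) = -6*(4*h - 6)/(-2*h^2 + 6*h - 2)^2 = 3*(3 - 2*h)/(h^2 - 3*h + 1)^2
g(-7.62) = 0.04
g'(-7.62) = 0.01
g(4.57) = 0.37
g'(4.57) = -0.28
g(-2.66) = 0.19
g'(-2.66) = 0.10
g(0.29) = 14.01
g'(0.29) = 158.38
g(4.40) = 0.42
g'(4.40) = -0.34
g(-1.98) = 0.28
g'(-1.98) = 0.18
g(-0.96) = 0.62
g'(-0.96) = 0.64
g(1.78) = -2.56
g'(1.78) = -1.22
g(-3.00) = 0.16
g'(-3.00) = 0.07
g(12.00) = 0.03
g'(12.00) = -0.00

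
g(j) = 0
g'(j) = 0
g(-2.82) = 0.00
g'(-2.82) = 0.00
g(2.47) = 0.00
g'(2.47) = 0.00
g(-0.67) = 0.00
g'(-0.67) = 0.00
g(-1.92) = 0.00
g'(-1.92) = 0.00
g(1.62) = 0.00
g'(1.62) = 0.00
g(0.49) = 0.00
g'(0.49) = 0.00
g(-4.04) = 0.00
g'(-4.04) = 0.00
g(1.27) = 0.00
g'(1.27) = 0.00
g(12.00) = 0.00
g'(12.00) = 0.00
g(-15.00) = 0.00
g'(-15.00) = 0.00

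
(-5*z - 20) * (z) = -5*z^2 - 20*z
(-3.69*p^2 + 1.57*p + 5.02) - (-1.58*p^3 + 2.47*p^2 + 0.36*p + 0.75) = 1.58*p^3 - 6.16*p^2 + 1.21*p + 4.27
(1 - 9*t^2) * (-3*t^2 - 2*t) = 27*t^4 + 18*t^3 - 3*t^2 - 2*t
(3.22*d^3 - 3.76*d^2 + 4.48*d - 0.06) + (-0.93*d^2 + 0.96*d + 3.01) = 3.22*d^3 - 4.69*d^2 + 5.44*d + 2.95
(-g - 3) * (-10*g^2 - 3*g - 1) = 10*g^3 + 33*g^2 + 10*g + 3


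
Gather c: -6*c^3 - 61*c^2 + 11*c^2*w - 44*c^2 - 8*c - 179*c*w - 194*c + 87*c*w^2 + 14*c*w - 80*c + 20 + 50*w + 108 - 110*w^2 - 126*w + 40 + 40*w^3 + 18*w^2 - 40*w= -6*c^3 + c^2*(11*w - 105) + c*(87*w^2 - 165*w - 282) + 40*w^3 - 92*w^2 - 116*w + 168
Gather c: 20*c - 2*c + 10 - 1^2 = 18*c + 9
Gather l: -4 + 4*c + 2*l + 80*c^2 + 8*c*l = 80*c^2 + 4*c + l*(8*c + 2) - 4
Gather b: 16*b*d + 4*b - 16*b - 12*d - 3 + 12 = b*(16*d - 12) - 12*d + 9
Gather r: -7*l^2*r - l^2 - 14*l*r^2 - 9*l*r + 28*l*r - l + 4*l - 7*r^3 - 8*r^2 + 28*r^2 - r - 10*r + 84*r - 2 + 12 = -l^2 + 3*l - 7*r^3 + r^2*(20 - 14*l) + r*(-7*l^2 + 19*l + 73) + 10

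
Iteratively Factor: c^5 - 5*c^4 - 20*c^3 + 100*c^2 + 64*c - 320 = (c + 4)*(c^4 - 9*c^3 + 16*c^2 + 36*c - 80) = (c - 2)*(c + 4)*(c^3 - 7*c^2 + 2*c + 40) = (c - 2)*(c + 2)*(c + 4)*(c^2 - 9*c + 20) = (c - 4)*(c - 2)*(c + 2)*(c + 4)*(c - 5)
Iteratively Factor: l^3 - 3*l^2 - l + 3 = (l - 1)*(l^2 - 2*l - 3) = (l - 3)*(l - 1)*(l + 1)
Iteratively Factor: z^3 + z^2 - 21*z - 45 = (z - 5)*(z^2 + 6*z + 9) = (z - 5)*(z + 3)*(z + 3)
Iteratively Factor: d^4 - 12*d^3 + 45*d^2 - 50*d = (d - 2)*(d^3 - 10*d^2 + 25*d) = (d - 5)*(d - 2)*(d^2 - 5*d) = d*(d - 5)*(d - 2)*(d - 5)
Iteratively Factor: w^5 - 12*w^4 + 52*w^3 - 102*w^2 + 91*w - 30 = (w - 3)*(w^4 - 9*w^3 + 25*w^2 - 27*w + 10) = (w - 3)*(w - 1)*(w^3 - 8*w^2 + 17*w - 10) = (w - 5)*(w - 3)*(w - 1)*(w^2 - 3*w + 2) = (w - 5)*(w - 3)*(w - 2)*(w - 1)*(w - 1)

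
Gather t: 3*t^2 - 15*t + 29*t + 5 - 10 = 3*t^2 + 14*t - 5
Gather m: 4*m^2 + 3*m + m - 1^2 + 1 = 4*m^2 + 4*m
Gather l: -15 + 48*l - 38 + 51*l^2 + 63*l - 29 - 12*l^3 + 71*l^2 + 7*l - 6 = -12*l^3 + 122*l^2 + 118*l - 88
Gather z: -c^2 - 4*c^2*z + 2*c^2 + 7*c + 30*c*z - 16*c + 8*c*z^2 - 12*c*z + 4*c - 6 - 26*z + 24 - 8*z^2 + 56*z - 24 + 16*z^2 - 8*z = c^2 - 5*c + z^2*(8*c + 8) + z*(-4*c^2 + 18*c + 22) - 6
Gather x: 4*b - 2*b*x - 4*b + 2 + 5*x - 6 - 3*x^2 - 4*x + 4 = -3*x^2 + x*(1 - 2*b)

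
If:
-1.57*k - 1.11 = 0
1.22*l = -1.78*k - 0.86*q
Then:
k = -0.71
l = 1.03153388326198 - 0.704918032786885*q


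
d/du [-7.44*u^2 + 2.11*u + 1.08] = 2.11 - 14.88*u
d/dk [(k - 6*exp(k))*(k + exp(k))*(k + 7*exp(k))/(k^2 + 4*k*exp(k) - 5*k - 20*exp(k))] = (-(k - 6*exp(k))*(k + exp(k))*(k + 7*exp(k))*(4*k*exp(k) + 2*k - 16*exp(k) - 5) + ((k - 6*exp(k))*(k + exp(k))*(7*exp(k) + 1) + (k - 6*exp(k))*(k + 7*exp(k))*(exp(k) + 1) - (k + exp(k))*(k + 7*exp(k))*(6*exp(k) - 1))*(k^2 + 4*k*exp(k) - 5*k - 20*exp(k)))/(k^2 + 4*k*exp(k) - 5*k - 20*exp(k))^2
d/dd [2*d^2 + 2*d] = 4*d + 2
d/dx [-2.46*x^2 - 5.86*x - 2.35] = -4.92*x - 5.86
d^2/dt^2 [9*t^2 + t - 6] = 18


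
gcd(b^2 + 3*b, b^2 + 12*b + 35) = 1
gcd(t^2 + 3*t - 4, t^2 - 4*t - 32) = t + 4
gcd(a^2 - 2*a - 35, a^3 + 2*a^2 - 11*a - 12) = 1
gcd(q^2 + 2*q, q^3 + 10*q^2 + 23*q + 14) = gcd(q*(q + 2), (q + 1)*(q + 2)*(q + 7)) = q + 2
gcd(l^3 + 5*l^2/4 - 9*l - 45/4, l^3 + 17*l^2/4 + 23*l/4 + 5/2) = l + 5/4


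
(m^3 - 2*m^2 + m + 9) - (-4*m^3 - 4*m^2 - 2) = 5*m^3 + 2*m^2 + m + 11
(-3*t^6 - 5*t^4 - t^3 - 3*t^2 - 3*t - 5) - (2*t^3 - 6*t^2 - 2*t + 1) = -3*t^6 - 5*t^4 - 3*t^3 + 3*t^2 - t - 6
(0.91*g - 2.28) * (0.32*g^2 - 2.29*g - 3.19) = 0.2912*g^3 - 2.8135*g^2 + 2.3183*g + 7.2732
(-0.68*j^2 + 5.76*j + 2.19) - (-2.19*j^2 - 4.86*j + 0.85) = 1.51*j^2 + 10.62*j + 1.34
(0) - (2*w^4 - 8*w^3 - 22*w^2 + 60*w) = -2*w^4 + 8*w^3 + 22*w^2 - 60*w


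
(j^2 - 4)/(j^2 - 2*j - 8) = (j - 2)/(j - 4)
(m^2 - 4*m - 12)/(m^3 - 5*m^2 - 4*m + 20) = (m - 6)/(m^2 - 7*m + 10)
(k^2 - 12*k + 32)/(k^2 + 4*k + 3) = (k^2 - 12*k + 32)/(k^2 + 4*k + 3)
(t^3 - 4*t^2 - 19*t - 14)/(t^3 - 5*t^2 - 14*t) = (t + 1)/t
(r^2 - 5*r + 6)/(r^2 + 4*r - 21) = (r - 2)/(r + 7)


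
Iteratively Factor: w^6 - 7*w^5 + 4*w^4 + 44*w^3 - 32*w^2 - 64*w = (w)*(w^5 - 7*w^4 + 4*w^3 + 44*w^2 - 32*w - 64) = w*(w + 1)*(w^4 - 8*w^3 + 12*w^2 + 32*w - 64) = w*(w - 4)*(w + 1)*(w^3 - 4*w^2 - 4*w + 16) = w*(w - 4)*(w + 1)*(w + 2)*(w^2 - 6*w + 8) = w*(w - 4)^2*(w + 1)*(w + 2)*(w - 2)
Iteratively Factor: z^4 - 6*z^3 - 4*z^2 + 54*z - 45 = (z - 5)*(z^3 - z^2 - 9*z + 9) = (z - 5)*(z + 3)*(z^2 - 4*z + 3) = (z - 5)*(z - 1)*(z + 3)*(z - 3)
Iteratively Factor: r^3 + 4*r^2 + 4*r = (r + 2)*(r^2 + 2*r) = (r + 2)^2*(r)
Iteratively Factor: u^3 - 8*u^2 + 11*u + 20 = (u - 4)*(u^2 - 4*u - 5) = (u - 4)*(u + 1)*(u - 5)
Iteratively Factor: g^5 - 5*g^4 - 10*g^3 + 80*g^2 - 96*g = (g + 4)*(g^4 - 9*g^3 + 26*g^2 - 24*g) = (g - 4)*(g + 4)*(g^3 - 5*g^2 + 6*g) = (g - 4)*(g - 2)*(g + 4)*(g^2 - 3*g) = (g - 4)*(g - 3)*(g - 2)*(g + 4)*(g)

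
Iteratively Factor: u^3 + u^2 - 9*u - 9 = (u + 1)*(u^2 - 9) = (u - 3)*(u + 1)*(u + 3)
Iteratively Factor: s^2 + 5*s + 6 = (s + 3)*(s + 2)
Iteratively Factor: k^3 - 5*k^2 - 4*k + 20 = (k + 2)*(k^2 - 7*k + 10) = (k - 5)*(k + 2)*(k - 2)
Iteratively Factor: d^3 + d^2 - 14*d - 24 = (d + 3)*(d^2 - 2*d - 8) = (d - 4)*(d + 3)*(d + 2)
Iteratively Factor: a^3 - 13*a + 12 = (a + 4)*(a^2 - 4*a + 3) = (a - 1)*(a + 4)*(a - 3)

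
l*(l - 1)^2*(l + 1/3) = l^4 - 5*l^3/3 + l^2/3 + l/3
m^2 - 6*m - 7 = (m - 7)*(m + 1)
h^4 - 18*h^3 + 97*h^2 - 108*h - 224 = (h - 8)*(h - 7)*(h - 4)*(h + 1)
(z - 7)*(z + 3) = z^2 - 4*z - 21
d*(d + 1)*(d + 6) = d^3 + 7*d^2 + 6*d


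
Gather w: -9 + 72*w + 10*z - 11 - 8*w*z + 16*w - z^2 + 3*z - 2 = w*(88 - 8*z) - z^2 + 13*z - 22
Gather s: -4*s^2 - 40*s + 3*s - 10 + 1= -4*s^2 - 37*s - 9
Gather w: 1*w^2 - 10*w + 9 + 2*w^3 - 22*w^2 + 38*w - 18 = 2*w^3 - 21*w^2 + 28*w - 9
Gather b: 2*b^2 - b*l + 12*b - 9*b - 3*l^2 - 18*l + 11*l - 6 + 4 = 2*b^2 + b*(3 - l) - 3*l^2 - 7*l - 2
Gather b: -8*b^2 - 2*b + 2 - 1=-8*b^2 - 2*b + 1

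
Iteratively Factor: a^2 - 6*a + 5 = (a - 5)*(a - 1)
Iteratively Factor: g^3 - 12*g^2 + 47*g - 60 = (g - 5)*(g^2 - 7*g + 12) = (g - 5)*(g - 4)*(g - 3)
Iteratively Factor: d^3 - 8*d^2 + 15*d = (d - 3)*(d^2 - 5*d) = d*(d - 3)*(d - 5)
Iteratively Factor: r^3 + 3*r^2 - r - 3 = (r - 1)*(r^2 + 4*r + 3) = (r - 1)*(r + 3)*(r + 1)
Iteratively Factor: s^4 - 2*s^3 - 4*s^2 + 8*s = (s)*(s^3 - 2*s^2 - 4*s + 8) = s*(s - 2)*(s^2 - 4) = s*(s - 2)^2*(s + 2)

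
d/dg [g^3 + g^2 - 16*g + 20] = 3*g^2 + 2*g - 16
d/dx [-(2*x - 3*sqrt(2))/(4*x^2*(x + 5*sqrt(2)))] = (x^2 + sqrt(2)*x/4 - 15)/(x^3*(x^2 + 10*sqrt(2)*x + 50))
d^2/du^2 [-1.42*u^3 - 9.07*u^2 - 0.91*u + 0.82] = -8.52*u - 18.14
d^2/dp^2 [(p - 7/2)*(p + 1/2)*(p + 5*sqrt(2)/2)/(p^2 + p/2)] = -35*sqrt(2)/(2*p^3)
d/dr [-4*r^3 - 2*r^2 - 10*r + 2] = -12*r^2 - 4*r - 10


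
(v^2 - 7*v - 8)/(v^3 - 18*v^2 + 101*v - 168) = (v + 1)/(v^2 - 10*v + 21)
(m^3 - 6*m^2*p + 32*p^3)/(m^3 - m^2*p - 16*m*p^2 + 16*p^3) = (-m^2 + 2*m*p + 8*p^2)/(-m^2 - 3*m*p + 4*p^2)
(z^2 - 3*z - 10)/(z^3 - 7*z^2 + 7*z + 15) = (z + 2)/(z^2 - 2*z - 3)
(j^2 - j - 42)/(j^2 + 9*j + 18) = (j - 7)/(j + 3)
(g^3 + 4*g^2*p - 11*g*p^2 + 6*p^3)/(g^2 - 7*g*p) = (g^3 + 4*g^2*p - 11*g*p^2 + 6*p^3)/(g*(g - 7*p))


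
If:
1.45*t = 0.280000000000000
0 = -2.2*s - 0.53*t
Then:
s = -0.05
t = 0.19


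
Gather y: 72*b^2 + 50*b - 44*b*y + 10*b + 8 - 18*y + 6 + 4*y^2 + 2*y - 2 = 72*b^2 + 60*b + 4*y^2 + y*(-44*b - 16) + 12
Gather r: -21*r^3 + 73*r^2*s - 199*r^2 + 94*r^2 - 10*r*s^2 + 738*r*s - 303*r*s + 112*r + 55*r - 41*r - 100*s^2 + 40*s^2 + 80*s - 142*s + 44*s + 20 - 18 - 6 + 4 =-21*r^3 + r^2*(73*s - 105) + r*(-10*s^2 + 435*s + 126) - 60*s^2 - 18*s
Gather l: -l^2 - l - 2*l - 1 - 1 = -l^2 - 3*l - 2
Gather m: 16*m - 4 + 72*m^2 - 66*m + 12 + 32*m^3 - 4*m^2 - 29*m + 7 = 32*m^3 + 68*m^2 - 79*m + 15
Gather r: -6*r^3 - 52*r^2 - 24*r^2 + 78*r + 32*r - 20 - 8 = -6*r^3 - 76*r^2 + 110*r - 28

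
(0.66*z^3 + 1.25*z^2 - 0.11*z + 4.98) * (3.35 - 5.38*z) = -3.5508*z^4 - 4.514*z^3 + 4.7793*z^2 - 27.1609*z + 16.683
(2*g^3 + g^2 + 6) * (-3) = -6*g^3 - 3*g^2 - 18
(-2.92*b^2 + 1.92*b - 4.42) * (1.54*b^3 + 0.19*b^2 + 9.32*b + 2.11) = -4.4968*b^5 + 2.402*b^4 - 33.6564*b^3 + 10.8934*b^2 - 37.1432*b - 9.3262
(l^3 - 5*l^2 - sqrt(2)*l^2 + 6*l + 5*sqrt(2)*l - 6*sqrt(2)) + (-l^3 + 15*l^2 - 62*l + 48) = -sqrt(2)*l^2 + 10*l^2 - 56*l + 5*sqrt(2)*l - 6*sqrt(2) + 48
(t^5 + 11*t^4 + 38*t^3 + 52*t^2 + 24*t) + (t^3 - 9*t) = t^5 + 11*t^4 + 39*t^3 + 52*t^2 + 15*t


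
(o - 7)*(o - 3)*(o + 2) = o^3 - 8*o^2 + o + 42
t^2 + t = t*(t + 1)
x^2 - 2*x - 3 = (x - 3)*(x + 1)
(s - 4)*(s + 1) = s^2 - 3*s - 4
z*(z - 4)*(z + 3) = z^3 - z^2 - 12*z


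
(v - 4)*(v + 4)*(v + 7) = v^3 + 7*v^2 - 16*v - 112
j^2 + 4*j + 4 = (j + 2)^2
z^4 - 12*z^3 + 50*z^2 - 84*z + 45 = (z - 5)*(z - 3)^2*(z - 1)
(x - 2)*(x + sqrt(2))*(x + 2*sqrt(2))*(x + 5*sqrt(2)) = x^4 - 2*x^3 + 8*sqrt(2)*x^3 - 16*sqrt(2)*x^2 + 34*x^2 - 68*x + 20*sqrt(2)*x - 40*sqrt(2)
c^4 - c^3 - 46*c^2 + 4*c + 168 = (c - 7)*(c - 2)*(c + 2)*(c + 6)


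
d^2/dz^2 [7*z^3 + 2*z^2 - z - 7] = 42*z + 4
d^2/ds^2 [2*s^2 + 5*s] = 4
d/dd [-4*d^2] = -8*d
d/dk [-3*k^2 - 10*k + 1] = -6*k - 10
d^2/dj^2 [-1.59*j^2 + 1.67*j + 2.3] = -3.18000000000000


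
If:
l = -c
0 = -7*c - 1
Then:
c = -1/7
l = 1/7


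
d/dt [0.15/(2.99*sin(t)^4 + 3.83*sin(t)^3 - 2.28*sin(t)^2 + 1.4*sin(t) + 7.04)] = (-1.794*sin(t)^3 - 1.7235*sin(t)^2 + 0.684*sin(t) - 0.21)*cos(t)/(2.99*sin(t)^4 + 3.83*sin(t)^3 - 2.28*sin(t)^2 + 1.4*sin(t) + 7.04)^2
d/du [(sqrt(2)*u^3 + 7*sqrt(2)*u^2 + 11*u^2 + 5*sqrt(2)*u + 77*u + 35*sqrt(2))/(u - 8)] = (2*sqrt(2)*u^3 - 17*sqrt(2)*u^2 + 11*u^2 - 176*u - 112*sqrt(2)*u - 616 - 75*sqrt(2))/(u^2 - 16*u + 64)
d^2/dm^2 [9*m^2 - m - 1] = 18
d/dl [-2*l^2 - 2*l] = -4*l - 2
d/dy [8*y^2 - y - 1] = 16*y - 1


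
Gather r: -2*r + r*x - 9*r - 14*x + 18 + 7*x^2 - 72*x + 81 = r*(x - 11) + 7*x^2 - 86*x + 99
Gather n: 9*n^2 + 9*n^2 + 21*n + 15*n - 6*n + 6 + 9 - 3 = 18*n^2 + 30*n + 12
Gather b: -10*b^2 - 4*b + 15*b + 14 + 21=-10*b^2 + 11*b + 35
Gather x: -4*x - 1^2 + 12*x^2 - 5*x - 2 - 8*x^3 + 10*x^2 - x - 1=-8*x^3 + 22*x^2 - 10*x - 4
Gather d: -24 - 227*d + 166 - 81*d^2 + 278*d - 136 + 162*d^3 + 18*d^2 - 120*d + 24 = 162*d^3 - 63*d^2 - 69*d + 30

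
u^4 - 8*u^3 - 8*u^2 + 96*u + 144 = (u - 6)^2*(u + 2)^2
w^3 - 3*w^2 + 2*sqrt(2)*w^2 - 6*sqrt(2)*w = w*(w - 3)*(w + 2*sqrt(2))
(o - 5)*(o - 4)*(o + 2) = o^3 - 7*o^2 + 2*o + 40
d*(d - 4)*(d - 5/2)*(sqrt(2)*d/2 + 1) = sqrt(2)*d^4/2 - 13*sqrt(2)*d^3/4 + d^3 - 13*d^2/2 + 5*sqrt(2)*d^2 + 10*d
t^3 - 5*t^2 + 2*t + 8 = (t - 4)*(t - 2)*(t + 1)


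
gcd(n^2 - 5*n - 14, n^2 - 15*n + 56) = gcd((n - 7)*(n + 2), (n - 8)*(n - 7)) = n - 7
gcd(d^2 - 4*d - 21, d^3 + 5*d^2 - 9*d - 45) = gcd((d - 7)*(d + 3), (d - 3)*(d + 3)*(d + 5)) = d + 3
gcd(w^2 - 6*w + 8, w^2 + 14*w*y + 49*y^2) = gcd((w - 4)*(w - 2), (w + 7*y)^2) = 1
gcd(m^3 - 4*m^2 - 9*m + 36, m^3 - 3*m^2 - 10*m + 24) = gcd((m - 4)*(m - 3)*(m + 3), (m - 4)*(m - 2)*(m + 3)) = m^2 - m - 12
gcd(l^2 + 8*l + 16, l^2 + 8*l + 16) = l^2 + 8*l + 16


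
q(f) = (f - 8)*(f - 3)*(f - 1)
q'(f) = (f - 8)*(f - 3) + (f - 8)*(f - 1) + (f - 3)*(f - 1)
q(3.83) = -9.79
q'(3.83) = -12.91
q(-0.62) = -50.55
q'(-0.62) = 51.03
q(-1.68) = -121.41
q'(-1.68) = 83.79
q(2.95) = 0.49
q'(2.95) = -9.69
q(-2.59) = -212.52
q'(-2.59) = 117.28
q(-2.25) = -174.89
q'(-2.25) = 104.19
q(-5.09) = -644.92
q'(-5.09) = 234.88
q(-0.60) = -49.54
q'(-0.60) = 50.48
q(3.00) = 0.00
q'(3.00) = -10.00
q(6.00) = -30.00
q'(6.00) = -1.00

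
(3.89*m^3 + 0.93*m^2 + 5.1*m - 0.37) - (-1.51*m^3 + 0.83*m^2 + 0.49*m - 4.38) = 5.4*m^3 + 0.1*m^2 + 4.61*m + 4.01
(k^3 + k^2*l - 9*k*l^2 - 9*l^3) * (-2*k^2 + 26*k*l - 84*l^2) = -2*k^5 + 24*k^4*l - 40*k^3*l^2 - 300*k^2*l^3 + 522*k*l^4 + 756*l^5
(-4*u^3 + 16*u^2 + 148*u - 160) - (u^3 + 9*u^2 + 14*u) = -5*u^3 + 7*u^2 + 134*u - 160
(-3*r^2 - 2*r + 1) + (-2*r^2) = -5*r^2 - 2*r + 1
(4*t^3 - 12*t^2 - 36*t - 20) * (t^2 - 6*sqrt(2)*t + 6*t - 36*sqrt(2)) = 4*t^5 - 24*sqrt(2)*t^4 + 12*t^4 - 108*t^3 - 72*sqrt(2)*t^3 - 236*t^2 + 648*sqrt(2)*t^2 - 120*t + 1416*sqrt(2)*t + 720*sqrt(2)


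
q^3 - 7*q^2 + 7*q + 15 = (q - 5)*(q - 3)*(q + 1)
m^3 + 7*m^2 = m^2*(m + 7)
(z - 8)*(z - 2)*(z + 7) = z^3 - 3*z^2 - 54*z + 112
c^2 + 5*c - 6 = (c - 1)*(c + 6)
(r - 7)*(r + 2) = r^2 - 5*r - 14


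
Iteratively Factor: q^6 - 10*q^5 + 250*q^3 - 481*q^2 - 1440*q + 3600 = (q - 4)*(q^5 - 6*q^4 - 24*q^3 + 154*q^2 + 135*q - 900) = (q - 4)*(q + 4)*(q^4 - 10*q^3 + 16*q^2 + 90*q - 225) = (q - 5)*(q - 4)*(q + 4)*(q^3 - 5*q^2 - 9*q + 45) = (q - 5)^2*(q - 4)*(q + 4)*(q^2 - 9) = (q - 5)^2*(q - 4)*(q - 3)*(q + 4)*(q + 3)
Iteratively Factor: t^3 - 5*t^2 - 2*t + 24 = (t - 3)*(t^2 - 2*t - 8) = (t - 3)*(t + 2)*(t - 4)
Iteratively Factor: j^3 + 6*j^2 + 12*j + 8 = (j + 2)*(j^2 + 4*j + 4) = (j + 2)^2*(j + 2)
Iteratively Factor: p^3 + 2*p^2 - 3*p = (p + 3)*(p^2 - p) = p*(p + 3)*(p - 1)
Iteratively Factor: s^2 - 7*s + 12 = (s - 3)*(s - 4)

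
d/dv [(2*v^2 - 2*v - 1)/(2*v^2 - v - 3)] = (2*v^2 - 8*v + 5)/(4*v^4 - 4*v^3 - 11*v^2 + 6*v + 9)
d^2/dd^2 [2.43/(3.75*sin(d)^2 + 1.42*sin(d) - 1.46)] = (-136.6875*sin(d)^4 - 38.81925*sin(d)^3 + 146.914398*sin(d)^2 + 72.600624*sin(d) + 36.408204)/(3.75*sin(d)^2 + 1.42*sin(d) - 1.46)^3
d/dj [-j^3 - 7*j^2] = j*(-3*j - 14)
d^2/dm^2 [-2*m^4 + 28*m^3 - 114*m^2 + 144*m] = -24*m^2 + 168*m - 228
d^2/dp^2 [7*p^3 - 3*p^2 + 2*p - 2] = 42*p - 6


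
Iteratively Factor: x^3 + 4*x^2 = (x)*(x^2 + 4*x) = x^2*(x + 4)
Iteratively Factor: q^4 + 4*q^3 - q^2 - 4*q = (q + 4)*(q^3 - q) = q*(q + 4)*(q^2 - 1) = q*(q - 1)*(q + 4)*(q + 1)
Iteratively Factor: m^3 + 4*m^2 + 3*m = (m + 3)*(m^2 + m) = m*(m + 3)*(m + 1)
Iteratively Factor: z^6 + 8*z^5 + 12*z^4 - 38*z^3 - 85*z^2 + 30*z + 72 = (z + 3)*(z^5 + 5*z^4 - 3*z^3 - 29*z^2 + 2*z + 24) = (z + 3)^2*(z^4 + 2*z^3 - 9*z^2 - 2*z + 8) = (z + 3)^2*(z + 4)*(z^3 - 2*z^2 - z + 2) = (z - 1)*(z + 3)^2*(z + 4)*(z^2 - z - 2) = (z - 1)*(z + 1)*(z + 3)^2*(z + 4)*(z - 2)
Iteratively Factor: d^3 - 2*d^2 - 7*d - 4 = (d + 1)*(d^2 - 3*d - 4) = (d + 1)^2*(d - 4)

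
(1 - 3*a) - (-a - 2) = 3 - 2*a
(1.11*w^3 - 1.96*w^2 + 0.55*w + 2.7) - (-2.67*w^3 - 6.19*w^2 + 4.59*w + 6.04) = 3.78*w^3 + 4.23*w^2 - 4.04*w - 3.34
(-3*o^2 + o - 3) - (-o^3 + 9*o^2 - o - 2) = o^3 - 12*o^2 + 2*o - 1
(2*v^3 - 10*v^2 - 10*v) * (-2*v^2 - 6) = -4*v^5 + 20*v^4 + 8*v^3 + 60*v^2 + 60*v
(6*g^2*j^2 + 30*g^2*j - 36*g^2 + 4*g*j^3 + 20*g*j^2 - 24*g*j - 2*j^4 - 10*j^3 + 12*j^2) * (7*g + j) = 42*g^3*j^2 + 210*g^3*j - 252*g^3 + 34*g^2*j^3 + 170*g^2*j^2 - 204*g^2*j - 10*g*j^4 - 50*g*j^3 + 60*g*j^2 - 2*j^5 - 10*j^4 + 12*j^3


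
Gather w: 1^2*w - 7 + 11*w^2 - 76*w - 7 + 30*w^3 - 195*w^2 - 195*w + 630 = 30*w^3 - 184*w^2 - 270*w + 616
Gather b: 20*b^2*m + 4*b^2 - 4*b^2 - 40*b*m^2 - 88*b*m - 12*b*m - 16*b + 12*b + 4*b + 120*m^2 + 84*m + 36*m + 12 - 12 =20*b^2*m + b*(-40*m^2 - 100*m) + 120*m^2 + 120*m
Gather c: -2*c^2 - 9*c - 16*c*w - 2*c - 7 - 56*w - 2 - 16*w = -2*c^2 + c*(-16*w - 11) - 72*w - 9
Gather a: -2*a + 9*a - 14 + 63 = 7*a + 49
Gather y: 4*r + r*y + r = r*y + 5*r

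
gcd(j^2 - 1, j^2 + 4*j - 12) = 1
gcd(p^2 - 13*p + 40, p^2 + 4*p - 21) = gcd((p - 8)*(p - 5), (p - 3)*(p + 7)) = 1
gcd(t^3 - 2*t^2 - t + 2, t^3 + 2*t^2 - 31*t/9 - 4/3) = 1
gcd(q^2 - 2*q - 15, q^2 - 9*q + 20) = q - 5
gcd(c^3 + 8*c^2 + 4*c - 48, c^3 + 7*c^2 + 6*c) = c + 6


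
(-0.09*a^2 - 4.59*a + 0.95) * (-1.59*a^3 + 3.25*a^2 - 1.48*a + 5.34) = 0.1431*a^5 + 7.0056*a^4 - 16.2948*a^3 + 9.4001*a^2 - 25.9166*a + 5.073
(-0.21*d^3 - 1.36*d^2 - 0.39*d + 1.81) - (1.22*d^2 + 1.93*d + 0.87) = -0.21*d^3 - 2.58*d^2 - 2.32*d + 0.94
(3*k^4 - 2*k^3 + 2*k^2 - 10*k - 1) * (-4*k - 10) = -12*k^5 - 22*k^4 + 12*k^3 + 20*k^2 + 104*k + 10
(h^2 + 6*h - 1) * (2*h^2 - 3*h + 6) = 2*h^4 + 9*h^3 - 14*h^2 + 39*h - 6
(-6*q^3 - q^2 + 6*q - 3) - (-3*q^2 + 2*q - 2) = -6*q^3 + 2*q^2 + 4*q - 1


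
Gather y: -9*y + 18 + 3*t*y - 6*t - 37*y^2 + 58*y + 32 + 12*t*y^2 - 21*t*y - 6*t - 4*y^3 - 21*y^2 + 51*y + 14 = -12*t - 4*y^3 + y^2*(12*t - 58) + y*(100 - 18*t) + 64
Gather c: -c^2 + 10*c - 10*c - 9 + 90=81 - c^2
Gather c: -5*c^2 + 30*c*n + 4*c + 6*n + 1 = -5*c^2 + c*(30*n + 4) + 6*n + 1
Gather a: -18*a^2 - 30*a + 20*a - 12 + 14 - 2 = -18*a^2 - 10*a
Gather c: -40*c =-40*c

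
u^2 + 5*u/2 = u*(u + 5/2)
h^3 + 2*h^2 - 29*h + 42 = (h - 3)*(h - 2)*(h + 7)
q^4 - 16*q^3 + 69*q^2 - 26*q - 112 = (q - 8)*(q - 7)*(q - 2)*(q + 1)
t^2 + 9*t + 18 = (t + 3)*(t + 6)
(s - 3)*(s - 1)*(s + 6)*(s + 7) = s^4 + 9*s^3 - 7*s^2 - 129*s + 126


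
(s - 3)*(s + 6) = s^2 + 3*s - 18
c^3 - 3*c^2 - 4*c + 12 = (c - 3)*(c - 2)*(c + 2)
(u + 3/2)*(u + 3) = u^2 + 9*u/2 + 9/2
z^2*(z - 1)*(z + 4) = z^4 + 3*z^3 - 4*z^2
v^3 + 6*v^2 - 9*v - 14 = (v - 2)*(v + 1)*(v + 7)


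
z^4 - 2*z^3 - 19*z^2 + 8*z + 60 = (z - 5)*(z - 2)*(z + 2)*(z + 3)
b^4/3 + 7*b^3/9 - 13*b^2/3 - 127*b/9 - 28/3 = (b/3 + 1)*(b - 4)*(b + 1)*(b + 7/3)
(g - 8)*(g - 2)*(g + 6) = g^3 - 4*g^2 - 44*g + 96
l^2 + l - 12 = (l - 3)*(l + 4)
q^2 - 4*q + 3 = (q - 3)*(q - 1)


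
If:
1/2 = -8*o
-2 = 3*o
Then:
No Solution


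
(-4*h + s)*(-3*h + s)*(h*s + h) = 12*h^3*s + 12*h^3 - 7*h^2*s^2 - 7*h^2*s + h*s^3 + h*s^2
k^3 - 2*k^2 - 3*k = k*(k - 3)*(k + 1)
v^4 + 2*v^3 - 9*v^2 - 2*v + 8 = (v - 2)*(v - 1)*(v + 1)*(v + 4)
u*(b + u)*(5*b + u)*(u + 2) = 5*b^2*u^2 + 10*b^2*u + 6*b*u^3 + 12*b*u^2 + u^4 + 2*u^3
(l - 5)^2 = l^2 - 10*l + 25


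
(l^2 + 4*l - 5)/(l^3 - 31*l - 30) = (l - 1)/(l^2 - 5*l - 6)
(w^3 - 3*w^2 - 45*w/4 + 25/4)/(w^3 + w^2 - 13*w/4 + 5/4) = (w - 5)/(w - 1)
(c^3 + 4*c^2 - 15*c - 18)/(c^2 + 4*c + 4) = (c^3 + 4*c^2 - 15*c - 18)/(c^2 + 4*c + 4)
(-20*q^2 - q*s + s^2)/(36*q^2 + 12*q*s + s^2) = (-20*q^2 - q*s + s^2)/(36*q^2 + 12*q*s + s^2)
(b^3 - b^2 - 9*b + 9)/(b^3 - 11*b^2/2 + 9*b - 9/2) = 2*(b + 3)/(2*b - 3)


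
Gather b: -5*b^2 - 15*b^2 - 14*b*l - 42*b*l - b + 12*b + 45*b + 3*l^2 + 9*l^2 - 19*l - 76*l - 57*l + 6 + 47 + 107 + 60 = -20*b^2 + b*(56 - 56*l) + 12*l^2 - 152*l + 220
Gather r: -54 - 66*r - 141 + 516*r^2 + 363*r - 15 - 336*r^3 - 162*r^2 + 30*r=-336*r^3 + 354*r^2 + 327*r - 210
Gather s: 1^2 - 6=-5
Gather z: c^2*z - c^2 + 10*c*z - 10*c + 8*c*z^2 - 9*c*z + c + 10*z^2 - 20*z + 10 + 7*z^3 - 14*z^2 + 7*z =-c^2 - 9*c + 7*z^3 + z^2*(8*c - 4) + z*(c^2 + c - 13) + 10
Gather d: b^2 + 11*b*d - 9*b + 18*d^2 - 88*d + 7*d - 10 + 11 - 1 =b^2 - 9*b + 18*d^2 + d*(11*b - 81)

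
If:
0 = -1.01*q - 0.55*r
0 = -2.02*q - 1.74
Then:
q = -0.86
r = 1.58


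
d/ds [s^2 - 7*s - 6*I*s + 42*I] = 2*s - 7 - 6*I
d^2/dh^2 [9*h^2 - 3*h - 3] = 18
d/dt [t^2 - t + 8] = 2*t - 1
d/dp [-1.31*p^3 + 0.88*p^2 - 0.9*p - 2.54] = -3.93*p^2 + 1.76*p - 0.9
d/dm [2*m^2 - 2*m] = 4*m - 2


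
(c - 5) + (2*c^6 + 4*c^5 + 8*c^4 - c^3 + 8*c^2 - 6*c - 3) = 2*c^6 + 4*c^5 + 8*c^4 - c^3 + 8*c^2 - 5*c - 8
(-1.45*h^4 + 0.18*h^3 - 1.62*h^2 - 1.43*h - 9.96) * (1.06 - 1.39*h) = 2.0155*h^5 - 1.7872*h^4 + 2.4426*h^3 + 0.2705*h^2 + 12.3286*h - 10.5576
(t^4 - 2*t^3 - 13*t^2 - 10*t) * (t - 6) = t^5 - 8*t^4 - t^3 + 68*t^2 + 60*t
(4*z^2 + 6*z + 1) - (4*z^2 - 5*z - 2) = 11*z + 3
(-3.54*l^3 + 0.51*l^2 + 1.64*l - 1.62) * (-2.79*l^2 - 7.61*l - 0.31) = 9.8766*l^5 + 25.5165*l^4 - 7.3593*l^3 - 8.1187*l^2 + 11.8198*l + 0.5022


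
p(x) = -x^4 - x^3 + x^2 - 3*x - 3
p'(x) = -4*x^3 - 3*x^2 + 2*x - 3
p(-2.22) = -4.76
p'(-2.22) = 21.54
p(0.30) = -3.85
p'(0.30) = -2.78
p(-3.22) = -57.09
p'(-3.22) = 93.00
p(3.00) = -111.00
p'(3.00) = -132.00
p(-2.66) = -19.19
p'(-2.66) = 45.74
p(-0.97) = 0.88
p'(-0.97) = -4.11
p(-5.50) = -704.94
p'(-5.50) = 560.75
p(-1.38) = 2.05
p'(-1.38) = -0.96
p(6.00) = -1497.00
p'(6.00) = -963.00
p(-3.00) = -39.00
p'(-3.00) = 72.00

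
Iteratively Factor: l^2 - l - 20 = (l + 4)*(l - 5)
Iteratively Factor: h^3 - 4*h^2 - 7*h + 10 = (h - 1)*(h^2 - 3*h - 10) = (h - 1)*(h + 2)*(h - 5)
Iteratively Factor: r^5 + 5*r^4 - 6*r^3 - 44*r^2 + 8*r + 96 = (r + 3)*(r^4 + 2*r^3 - 12*r^2 - 8*r + 32) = (r + 2)*(r + 3)*(r^3 - 12*r + 16) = (r - 2)*(r + 2)*(r + 3)*(r^2 + 2*r - 8) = (r - 2)*(r + 2)*(r + 3)*(r + 4)*(r - 2)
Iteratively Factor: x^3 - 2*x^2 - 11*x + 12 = (x - 1)*(x^2 - x - 12) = (x - 1)*(x + 3)*(x - 4)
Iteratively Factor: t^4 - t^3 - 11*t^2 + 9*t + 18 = (t - 3)*(t^3 + 2*t^2 - 5*t - 6) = (t - 3)*(t + 1)*(t^2 + t - 6) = (t - 3)*(t + 1)*(t + 3)*(t - 2)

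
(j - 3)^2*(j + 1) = j^3 - 5*j^2 + 3*j + 9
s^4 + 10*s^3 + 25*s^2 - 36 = (s - 1)*(s + 2)*(s + 3)*(s + 6)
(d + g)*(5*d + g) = 5*d^2 + 6*d*g + g^2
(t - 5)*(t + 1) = t^2 - 4*t - 5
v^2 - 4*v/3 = v*(v - 4/3)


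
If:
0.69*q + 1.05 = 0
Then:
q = -1.52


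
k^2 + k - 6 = (k - 2)*(k + 3)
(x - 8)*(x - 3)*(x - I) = x^3 - 11*x^2 - I*x^2 + 24*x + 11*I*x - 24*I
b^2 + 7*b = b*(b + 7)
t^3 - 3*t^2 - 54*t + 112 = (t - 8)*(t - 2)*(t + 7)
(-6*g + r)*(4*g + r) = -24*g^2 - 2*g*r + r^2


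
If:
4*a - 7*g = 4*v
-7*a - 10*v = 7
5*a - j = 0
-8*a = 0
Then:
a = 0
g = 2/5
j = 0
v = -7/10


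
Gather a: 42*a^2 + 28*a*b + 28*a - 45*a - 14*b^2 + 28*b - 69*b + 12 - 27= 42*a^2 + a*(28*b - 17) - 14*b^2 - 41*b - 15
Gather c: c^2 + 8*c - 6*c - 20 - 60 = c^2 + 2*c - 80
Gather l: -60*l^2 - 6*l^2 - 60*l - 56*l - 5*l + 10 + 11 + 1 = -66*l^2 - 121*l + 22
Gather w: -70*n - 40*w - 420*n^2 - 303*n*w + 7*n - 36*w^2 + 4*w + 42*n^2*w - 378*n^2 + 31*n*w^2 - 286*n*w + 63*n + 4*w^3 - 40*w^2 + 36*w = -798*n^2 + 4*w^3 + w^2*(31*n - 76) + w*(42*n^2 - 589*n)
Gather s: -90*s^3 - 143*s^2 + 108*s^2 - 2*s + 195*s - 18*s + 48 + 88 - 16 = -90*s^3 - 35*s^2 + 175*s + 120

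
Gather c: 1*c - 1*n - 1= c - n - 1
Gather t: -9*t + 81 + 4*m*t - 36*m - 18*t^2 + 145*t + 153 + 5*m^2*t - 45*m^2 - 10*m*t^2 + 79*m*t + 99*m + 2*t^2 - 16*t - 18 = -45*m^2 + 63*m + t^2*(-10*m - 16) + t*(5*m^2 + 83*m + 120) + 216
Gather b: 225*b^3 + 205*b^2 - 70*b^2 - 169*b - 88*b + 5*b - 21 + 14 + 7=225*b^3 + 135*b^2 - 252*b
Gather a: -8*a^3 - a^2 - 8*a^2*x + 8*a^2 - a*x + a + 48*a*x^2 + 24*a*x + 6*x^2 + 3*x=-8*a^3 + a^2*(7 - 8*x) + a*(48*x^2 + 23*x + 1) + 6*x^2 + 3*x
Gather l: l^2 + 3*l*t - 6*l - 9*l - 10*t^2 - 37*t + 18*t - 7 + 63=l^2 + l*(3*t - 15) - 10*t^2 - 19*t + 56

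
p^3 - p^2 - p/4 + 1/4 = (p - 1)*(p - 1/2)*(p + 1/2)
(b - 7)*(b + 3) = b^2 - 4*b - 21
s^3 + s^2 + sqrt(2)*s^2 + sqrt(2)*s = s*(s + 1)*(s + sqrt(2))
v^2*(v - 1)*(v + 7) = v^4 + 6*v^3 - 7*v^2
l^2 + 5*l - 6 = (l - 1)*(l + 6)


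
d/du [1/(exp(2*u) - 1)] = -1/(2*sinh(u)^2)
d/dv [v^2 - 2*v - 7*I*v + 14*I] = 2*v - 2 - 7*I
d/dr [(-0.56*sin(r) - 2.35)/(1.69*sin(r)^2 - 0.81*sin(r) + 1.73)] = (0.9464*sin(r)^2 + 7.943*sin(r) - 2.8723)*cos(r)/(2.8561*sin(r)^4 - 2.7378*sin(r)^3 + 6.5035*sin(r)^2 - 2.8026*sin(r) + 2.9929)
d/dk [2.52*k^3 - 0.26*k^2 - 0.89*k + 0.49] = 7.56*k^2 - 0.52*k - 0.89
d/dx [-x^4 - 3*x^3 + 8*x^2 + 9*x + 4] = -4*x^3 - 9*x^2 + 16*x + 9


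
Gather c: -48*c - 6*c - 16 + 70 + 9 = 63 - 54*c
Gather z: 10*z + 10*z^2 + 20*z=10*z^2 + 30*z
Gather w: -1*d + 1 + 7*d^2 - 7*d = 7*d^2 - 8*d + 1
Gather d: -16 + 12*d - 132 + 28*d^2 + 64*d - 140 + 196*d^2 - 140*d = 224*d^2 - 64*d - 288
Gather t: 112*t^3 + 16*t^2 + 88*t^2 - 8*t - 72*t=112*t^3 + 104*t^2 - 80*t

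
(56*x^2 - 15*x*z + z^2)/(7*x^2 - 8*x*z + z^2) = (8*x - z)/(x - z)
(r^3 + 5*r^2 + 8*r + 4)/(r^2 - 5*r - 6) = (r^2 + 4*r + 4)/(r - 6)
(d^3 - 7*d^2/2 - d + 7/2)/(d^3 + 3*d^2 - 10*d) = (d^3 - 7*d^2/2 - d + 7/2)/(d*(d^2 + 3*d - 10))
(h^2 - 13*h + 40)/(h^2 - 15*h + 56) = (h - 5)/(h - 7)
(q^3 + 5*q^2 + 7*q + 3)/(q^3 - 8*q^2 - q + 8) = (q^2 + 4*q + 3)/(q^2 - 9*q + 8)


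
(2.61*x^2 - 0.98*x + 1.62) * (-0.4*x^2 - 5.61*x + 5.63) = -1.044*x^4 - 14.2501*x^3 + 19.5441*x^2 - 14.6056*x + 9.1206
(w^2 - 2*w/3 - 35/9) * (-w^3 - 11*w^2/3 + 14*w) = -w^5 - 3*w^4 + 61*w^3/3 + 133*w^2/27 - 490*w/9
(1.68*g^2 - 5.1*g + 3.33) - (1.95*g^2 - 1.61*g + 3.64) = -0.27*g^2 - 3.49*g - 0.31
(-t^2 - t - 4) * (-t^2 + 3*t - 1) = t^4 - 2*t^3 + 2*t^2 - 11*t + 4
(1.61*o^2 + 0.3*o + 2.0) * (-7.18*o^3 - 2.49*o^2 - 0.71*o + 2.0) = -11.5598*o^5 - 6.1629*o^4 - 16.2501*o^3 - 1.973*o^2 - 0.82*o + 4.0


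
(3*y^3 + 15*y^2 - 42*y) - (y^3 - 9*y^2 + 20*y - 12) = 2*y^3 + 24*y^2 - 62*y + 12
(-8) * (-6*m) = 48*m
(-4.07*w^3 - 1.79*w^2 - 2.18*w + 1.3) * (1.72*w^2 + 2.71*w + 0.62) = -7.0004*w^5 - 14.1085*w^4 - 11.1239*w^3 - 4.7816*w^2 + 2.1714*w + 0.806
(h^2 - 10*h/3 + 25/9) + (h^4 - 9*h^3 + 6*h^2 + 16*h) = h^4 - 9*h^3 + 7*h^2 + 38*h/3 + 25/9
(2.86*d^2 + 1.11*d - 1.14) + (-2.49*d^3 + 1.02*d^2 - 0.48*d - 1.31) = -2.49*d^3 + 3.88*d^2 + 0.63*d - 2.45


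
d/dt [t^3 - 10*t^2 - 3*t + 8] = 3*t^2 - 20*t - 3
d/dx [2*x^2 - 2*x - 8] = 4*x - 2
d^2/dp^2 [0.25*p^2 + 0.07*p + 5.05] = 0.500000000000000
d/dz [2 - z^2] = -2*z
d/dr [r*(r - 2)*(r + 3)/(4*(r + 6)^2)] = (r^3 + 18*r^2 + 18*r - 36)/(4*(r^3 + 18*r^2 + 108*r + 216))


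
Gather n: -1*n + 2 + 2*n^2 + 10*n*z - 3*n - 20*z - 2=2*n^2 + n*(10*z - 4) - 20*z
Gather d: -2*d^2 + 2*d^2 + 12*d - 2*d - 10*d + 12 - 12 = 0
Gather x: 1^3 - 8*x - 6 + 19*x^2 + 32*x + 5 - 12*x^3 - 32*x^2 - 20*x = -12*x^3 - 13*x^2 + 4*x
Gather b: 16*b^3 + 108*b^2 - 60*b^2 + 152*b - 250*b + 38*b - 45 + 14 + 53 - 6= 16*b^3 + 48*b^2 - 60*b + 16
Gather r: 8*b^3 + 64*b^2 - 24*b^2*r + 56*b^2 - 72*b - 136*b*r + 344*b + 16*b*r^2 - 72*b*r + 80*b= 8*b^3 + 120*b^2 + 16*b*r^2 + 352*b + r*(-24*b^2 - 208*b)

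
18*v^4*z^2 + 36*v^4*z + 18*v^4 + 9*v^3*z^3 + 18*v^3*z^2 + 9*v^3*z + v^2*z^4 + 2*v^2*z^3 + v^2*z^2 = (3*v + z)*(6*v + z)*(v*z + v)^2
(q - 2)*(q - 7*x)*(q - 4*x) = q^3 - 11*q^2*x - 2*q^2 + 28*q*x^2 + 22*q*x - 56*x^2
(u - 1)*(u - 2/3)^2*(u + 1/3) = u^4 - 2*u^3 + u^2 + 4*u/27 - 4/27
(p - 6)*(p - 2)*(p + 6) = p^3 - 2*p^2 - 36*p + 72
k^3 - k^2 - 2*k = k*(k - 2)*(k + 1)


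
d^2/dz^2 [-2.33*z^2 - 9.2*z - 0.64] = -4.66000000000000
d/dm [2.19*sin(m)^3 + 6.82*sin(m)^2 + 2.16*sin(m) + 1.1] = (6.57*sin(m)^2 + 13.64*sin(m) + 2.16)*cos(m)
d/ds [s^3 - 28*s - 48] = 3*s^2 - 28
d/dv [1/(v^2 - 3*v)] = (3 - 2*v)/(v^2*(v - 3)^2)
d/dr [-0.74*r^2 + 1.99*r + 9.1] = 1.99 - 1.48*r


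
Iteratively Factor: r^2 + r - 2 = (r - 1)*(r + 2)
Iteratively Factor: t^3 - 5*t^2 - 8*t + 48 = (t + 3)*(t^2 - 8*t + 16) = (t - 4)*(t + 3)*(t - 4)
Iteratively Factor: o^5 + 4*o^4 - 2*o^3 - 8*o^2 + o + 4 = (o - 1)*(o^4 + 5*o^3 + 3*o^2 - 5*o - 4) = (o - 1)*(o + 4)*(o^3 + o^2 - o - 1) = (o - 1)^2*(o + 4)*(o^2 + 2*o + 1) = (o - 1)^2*(o + 1)*(o + 4)*(o + 1)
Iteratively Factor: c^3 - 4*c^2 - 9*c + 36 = (c - 4)*(c^2 - 9) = (c - 4)*(c + 3)*(c - 3)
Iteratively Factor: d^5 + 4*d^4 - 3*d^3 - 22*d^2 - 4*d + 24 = (d + 2)*(d^4 + 2*d^3 - 7*d^2 - 8*d + 12) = (d + 2)*(d + 3)*(d^3 - d^2 - 4*d + 4) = (d - 2)*(d + 2)*(d + 3)*(d^2 + d - 2) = (d - 2)*(d + 2)^2*(d + 3)*(d - 1)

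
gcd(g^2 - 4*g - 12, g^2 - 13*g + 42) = g - 6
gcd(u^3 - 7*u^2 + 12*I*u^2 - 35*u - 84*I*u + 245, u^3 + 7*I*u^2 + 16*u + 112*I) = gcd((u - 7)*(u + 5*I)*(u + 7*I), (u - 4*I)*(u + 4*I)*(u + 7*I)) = u + 7*I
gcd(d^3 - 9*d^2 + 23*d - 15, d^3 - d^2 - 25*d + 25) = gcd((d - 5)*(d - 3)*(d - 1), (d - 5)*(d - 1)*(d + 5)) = d^2 - 6*d + 5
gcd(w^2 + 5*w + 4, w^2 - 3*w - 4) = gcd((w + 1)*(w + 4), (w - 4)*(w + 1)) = w + 1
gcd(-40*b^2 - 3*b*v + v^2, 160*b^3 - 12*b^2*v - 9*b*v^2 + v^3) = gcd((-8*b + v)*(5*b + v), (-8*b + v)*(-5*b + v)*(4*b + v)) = -8*b + v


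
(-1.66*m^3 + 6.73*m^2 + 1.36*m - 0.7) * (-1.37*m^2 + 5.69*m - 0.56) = 2.2742*m^5 - 18.6655*m^4 + 37.3601*m^3 + 4.9286*m^2 - 4.7446*m + 0.392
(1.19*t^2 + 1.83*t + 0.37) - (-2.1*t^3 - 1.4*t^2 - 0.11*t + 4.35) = 2.1*t^3 + 2.59*t^2 + 1.94*t - 3.98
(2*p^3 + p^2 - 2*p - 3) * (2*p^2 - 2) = 4*p^5 + 2*p^4 - 8*p^3 - 8*p^2 + 4*p + 6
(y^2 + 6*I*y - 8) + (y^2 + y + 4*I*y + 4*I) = 2*y^2 + y + 10*I*y - 8 + 4*I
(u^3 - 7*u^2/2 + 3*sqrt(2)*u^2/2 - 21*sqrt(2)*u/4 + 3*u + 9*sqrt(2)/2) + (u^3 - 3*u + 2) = 2*u^3 - 7*u^2/2 + 3*sqrt(2)*u^2/2 - 21*sqrt(2)*u/4 + 2 + 9*sqrt(2)/2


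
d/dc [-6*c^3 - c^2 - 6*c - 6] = -18*c^2 - 2*c - 6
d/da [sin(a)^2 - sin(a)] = sin(2*a) - cos(a)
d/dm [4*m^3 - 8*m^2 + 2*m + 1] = 12*m^2 - 16*m + 2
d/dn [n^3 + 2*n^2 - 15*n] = 3*n^2 + 4*n - 15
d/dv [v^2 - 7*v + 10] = 2*v - 7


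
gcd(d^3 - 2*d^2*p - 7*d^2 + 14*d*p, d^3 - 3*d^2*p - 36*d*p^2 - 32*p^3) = 1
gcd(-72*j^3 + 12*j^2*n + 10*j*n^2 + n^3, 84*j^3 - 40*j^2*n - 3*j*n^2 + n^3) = 12*j^2 - 4*j*n - n^2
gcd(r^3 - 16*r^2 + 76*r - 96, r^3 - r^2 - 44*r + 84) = r^2 - 8*r + 12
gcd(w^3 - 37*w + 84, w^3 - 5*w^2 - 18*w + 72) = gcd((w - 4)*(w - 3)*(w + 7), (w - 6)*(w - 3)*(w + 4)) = w - 3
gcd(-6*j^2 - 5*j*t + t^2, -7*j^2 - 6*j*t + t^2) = j + t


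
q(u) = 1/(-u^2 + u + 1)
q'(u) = (2*u - 1)/(-u^2 + u + 1)^2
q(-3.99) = -0.05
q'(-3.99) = -0.03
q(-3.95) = -0.05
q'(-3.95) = -0.03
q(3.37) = -0.14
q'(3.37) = 0.12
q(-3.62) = -0.06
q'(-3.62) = -0.03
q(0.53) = 0.80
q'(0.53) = 0.04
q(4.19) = -0.08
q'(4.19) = 0.05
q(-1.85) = -0.23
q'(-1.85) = -0.26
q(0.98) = 0.98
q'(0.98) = 0.92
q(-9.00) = -0.01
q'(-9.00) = 0.00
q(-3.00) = -0.09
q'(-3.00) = -0.06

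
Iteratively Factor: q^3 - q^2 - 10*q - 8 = (q + 2)*(q^2 - 3*q - 4) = (q + 1)*(q + 2)*(q - 4)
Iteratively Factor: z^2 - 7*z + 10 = (z - 2)*(z - 5)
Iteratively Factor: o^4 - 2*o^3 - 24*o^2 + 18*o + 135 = (o - 5)*(o^3 + 3*o^2 - 9*o - 27) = (o - 5)*(o - 3)*(o^2 + 6*o + 9) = (o - 5)*(o - 3)*(o + 3)*(o + 3)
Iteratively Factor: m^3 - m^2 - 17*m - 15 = (m - 5)*(m^2 + 4*m + 3) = (m - 5)*(m + 3)*(m + 1)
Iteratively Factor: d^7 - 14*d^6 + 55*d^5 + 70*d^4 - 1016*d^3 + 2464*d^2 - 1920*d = (d - 4)*(d^6 - 10*d^5 + 15*d^4 + 130*d^3 - 496*d^2 + 480*d) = (d - 4)*(d - 3)*(d^5 - 7*d^4 - 6*d^3 + 112*d^2 - 160*d) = d*(d - 4)*(d - 3)*(d^4 - 7*d^3 - 6*d^2 + 112*d - 160) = d*(d - 4)^2*(d - 3)*(d^3 - 3*d^2 - 18*d + 40) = d*(d - 4)^2*(d - 3)*(d - 2)*(d^2 - d - 20) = d*(d - 5)*(d - 4)^2*(d - 3)*(d - 2)*(d + 4)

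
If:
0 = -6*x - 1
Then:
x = -1/6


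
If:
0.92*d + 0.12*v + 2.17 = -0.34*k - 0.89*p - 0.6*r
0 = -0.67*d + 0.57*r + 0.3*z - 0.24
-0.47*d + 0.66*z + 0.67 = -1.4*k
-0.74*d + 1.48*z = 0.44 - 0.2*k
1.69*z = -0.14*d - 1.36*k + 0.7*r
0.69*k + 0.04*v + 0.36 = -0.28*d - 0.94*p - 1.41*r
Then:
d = 0.86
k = -0.57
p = -0.79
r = 1.01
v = -22.27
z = 0.80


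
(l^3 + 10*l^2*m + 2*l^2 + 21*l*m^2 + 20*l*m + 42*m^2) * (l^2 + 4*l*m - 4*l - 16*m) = l^5 + 14*l^4*m - 2*l^4 + 61*l^3*m^2 - 28*l^3*m - 8*l^3 + 84*l^2*m^3 - 122*l^2*m^2 - 112*l^2*m - 168*l*m^3 - 488*l*m^2 - 672*m^3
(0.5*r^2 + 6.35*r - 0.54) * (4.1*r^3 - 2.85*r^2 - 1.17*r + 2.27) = 2.05*r^5 + 24.61*r^4 - 20.8965*r^3 - 4.7555*r^2 + 15.0463*r - 1.2258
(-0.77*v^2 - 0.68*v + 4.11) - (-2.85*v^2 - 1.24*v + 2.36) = 2.08*v^2 + 0.56*v + 1.75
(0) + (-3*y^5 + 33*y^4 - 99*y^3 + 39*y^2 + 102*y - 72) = -3*y^5 + 33*y^4 - 99*y^3 + 39*y^2 + 102*y - 72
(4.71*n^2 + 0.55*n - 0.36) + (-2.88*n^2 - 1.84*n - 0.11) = 1.83*n^2 - 1.29*n - 0.47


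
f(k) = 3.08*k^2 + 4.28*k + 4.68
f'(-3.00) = -14.20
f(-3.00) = 19.56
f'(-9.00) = -51.16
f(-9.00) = 215.64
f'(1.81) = 15.43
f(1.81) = 22.52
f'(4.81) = 33.91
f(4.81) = 96.53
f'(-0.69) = 0.03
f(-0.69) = 3.19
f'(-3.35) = -16.36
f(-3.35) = 24.91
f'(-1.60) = -5.58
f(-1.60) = 5.72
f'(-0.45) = 1.51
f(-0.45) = 3.38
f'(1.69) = 14.69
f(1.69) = 20.71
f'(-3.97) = -20.18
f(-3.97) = 36.23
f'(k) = 6.16*k + 4.28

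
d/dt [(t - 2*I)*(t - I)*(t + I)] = 3*t^2 - 4*I*t + 1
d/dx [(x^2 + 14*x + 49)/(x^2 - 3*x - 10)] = (-17*x^2 - 118*x + 7)/(x^4 - 6*x^3 - 11*x^2 + 60*x + 100)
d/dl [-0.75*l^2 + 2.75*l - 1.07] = 2.75 - 1.5*l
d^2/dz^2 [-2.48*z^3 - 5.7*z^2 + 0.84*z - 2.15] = -14.88*z - 11.4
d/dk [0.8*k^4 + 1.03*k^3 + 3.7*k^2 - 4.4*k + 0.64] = 3.2*k^3 + 3.09*k^2 + 7.4*k - 4.4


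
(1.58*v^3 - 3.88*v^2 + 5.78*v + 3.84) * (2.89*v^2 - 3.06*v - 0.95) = 4.5662*v^5 - 16.048*v^4 + 27.076*v^3 - 2.9032*v^2 - 17.2414*v - 3.648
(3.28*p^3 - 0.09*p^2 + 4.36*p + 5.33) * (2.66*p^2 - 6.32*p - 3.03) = 8.7248*p^5 - 20.969*p^4 + 2.228*p^3 - 13.1047*p^2 - 46.8964*p - 16.1499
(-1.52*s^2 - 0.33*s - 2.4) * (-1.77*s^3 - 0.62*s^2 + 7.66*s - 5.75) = 2.6904*s^5 + 1.5265*s^4 - 7.1906*s^3 + 7.7002*s^2 - 16.4865*s + 13.8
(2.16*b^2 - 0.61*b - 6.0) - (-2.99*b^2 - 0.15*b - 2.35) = 5.15*b^2 - 0.46*b - 3.65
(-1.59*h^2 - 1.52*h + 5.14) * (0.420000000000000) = -0.6678*h^2 - 0.6384*h + 2.1588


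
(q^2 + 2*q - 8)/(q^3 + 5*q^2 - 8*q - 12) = (q + 4)/(q^2 + 7*q + 6)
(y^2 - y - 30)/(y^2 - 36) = (y + 5)/(y + 6)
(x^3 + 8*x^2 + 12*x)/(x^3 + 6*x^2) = (x + 2)/x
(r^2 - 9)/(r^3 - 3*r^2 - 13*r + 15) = (r - 3)/(r^2 - 6*r + 5)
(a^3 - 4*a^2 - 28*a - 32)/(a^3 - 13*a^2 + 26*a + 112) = (a + 2)/(a - 7)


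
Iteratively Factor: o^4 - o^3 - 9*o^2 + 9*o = (o - 3)*(o^3 + 2*o^2 - 3*o) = o*(o - 3)*(o^2 + 2*o - 3) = o*(o - 3)*(o - 1)*(o + 3)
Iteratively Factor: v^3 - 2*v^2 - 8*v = (v + 2)*(v^2 - 4*v) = (v - 4)*(v + 2)*(v)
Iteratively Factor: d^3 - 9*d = (d - 3)*(d^2 + 3*d) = (d - 3)*(d + 3)*(d)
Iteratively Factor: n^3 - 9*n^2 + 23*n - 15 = (n - 1)*(n^2 - 8*n + 15) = (n - 5)*(n - 1)*(n - 3)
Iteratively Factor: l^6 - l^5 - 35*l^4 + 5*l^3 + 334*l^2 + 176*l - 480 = (l + 4)*(l^5 - 5*l^4 - 15*l^3 + 65*l^2 + 74*l - 120) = (l + 2)*(l + 4)*(l^4 - 7*l^3 - l^2 + 67*l - 60) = (l - 4)*(l + 2)*(l + 4)*(l^3 - 3*l^2 - 13*l + 15) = (l - 4)*(l - 1)*(l + 2)*(l + 4)*(l^2 - 2*l - 15) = (l - 4)*(l - 1)*(l + 2)*(l + 3)*(l + 4)*(l - 5)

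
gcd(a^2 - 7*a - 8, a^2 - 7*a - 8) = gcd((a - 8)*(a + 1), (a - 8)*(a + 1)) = a^2 - 7*a - 8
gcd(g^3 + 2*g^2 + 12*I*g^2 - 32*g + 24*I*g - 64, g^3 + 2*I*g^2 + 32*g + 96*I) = g + 4*I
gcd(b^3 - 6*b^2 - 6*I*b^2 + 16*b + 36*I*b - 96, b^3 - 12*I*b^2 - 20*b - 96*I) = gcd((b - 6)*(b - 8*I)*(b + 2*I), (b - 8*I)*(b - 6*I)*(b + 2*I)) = b^2 - 6*I*b + 16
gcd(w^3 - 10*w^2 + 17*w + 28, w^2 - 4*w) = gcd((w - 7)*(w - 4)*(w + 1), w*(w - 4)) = w - 4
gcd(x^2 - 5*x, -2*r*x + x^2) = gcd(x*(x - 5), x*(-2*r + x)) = x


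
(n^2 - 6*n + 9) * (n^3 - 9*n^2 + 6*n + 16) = n^5 - 15*n^4 + 69*n^3 - 101*n^2 - 42*n + 144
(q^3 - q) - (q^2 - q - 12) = q^3 - q^2 + 12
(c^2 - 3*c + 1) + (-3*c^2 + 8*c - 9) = -2*c^2 + 5*c - 8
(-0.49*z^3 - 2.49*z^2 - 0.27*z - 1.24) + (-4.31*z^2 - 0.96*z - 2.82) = -0.49*z^3 - 6.8*z^2 - 1.23*z - 4.06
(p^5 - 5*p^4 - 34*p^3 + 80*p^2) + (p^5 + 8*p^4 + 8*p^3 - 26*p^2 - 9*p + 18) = 2*p^5 + 3*p^4 - 26*p^3 + 54*p^2 - 9*p + 18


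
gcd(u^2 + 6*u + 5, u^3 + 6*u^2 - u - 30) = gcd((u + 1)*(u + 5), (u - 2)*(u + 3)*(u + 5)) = u + 5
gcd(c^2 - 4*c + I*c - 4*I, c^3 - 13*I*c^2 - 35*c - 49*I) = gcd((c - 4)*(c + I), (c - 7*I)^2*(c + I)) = c + I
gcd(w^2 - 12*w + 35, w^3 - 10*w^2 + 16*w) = 1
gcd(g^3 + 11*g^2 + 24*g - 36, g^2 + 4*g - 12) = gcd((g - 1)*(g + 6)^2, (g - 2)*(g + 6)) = g + 6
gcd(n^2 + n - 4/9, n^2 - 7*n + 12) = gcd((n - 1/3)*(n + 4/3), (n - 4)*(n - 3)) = 1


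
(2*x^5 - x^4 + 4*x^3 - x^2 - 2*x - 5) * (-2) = -4*x^5 + 2*x^4 - 8*x^3 + 2*x^2 + 4*x + 10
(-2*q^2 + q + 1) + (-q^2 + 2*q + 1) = -3*q^2 + 3*q + 2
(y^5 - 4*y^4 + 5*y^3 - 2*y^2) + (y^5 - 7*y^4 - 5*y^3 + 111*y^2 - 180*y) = 2*y^5 - 11*y^4 + 109*y^2 - 180*y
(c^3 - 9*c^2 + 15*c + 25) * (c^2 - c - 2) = c^5 - 10*c^4 + 22*c^3 + 28*c^2 - 55*c - 50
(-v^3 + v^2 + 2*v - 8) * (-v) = v^4 - v^3 - 2*v^2 + 8*v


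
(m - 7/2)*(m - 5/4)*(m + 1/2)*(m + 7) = m^4 + 11*m^3/4 - 111*m^2/4 + 259*m/16 + 245/16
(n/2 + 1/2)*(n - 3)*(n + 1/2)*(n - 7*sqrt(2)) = n^4/2 - 7*sqrt(2)*n^3/2 - 3*n^3/4 - 2*n^2 + 21*sqrt(2)*n^2/4 - 3*n/4 + 14*sqrt(2)*n + 21*sqrt(2)/4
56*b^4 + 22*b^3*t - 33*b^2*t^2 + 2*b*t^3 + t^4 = (-4*b + t)*(-2*b + t)*(b + t)*(7*b + t)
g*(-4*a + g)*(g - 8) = -4*a*g^2 + 32*a*g + g^3 - 8*g^2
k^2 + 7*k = k*(k + 7)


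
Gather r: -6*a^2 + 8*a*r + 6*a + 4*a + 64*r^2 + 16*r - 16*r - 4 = -6*a^2 + 8*a*r + 10*a + 64*r^2 - 4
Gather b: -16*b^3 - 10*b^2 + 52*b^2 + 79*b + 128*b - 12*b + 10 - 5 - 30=-16*b^3 + 42*b^2 + 195*b - 25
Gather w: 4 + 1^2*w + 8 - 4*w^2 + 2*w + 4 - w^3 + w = -w^3 - 4*w^2 + 4*w + 16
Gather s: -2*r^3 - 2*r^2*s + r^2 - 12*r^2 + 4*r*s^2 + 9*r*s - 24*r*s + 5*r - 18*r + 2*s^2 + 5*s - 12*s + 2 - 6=-2*r^3 - 11*r^2 - 13*r + s^2*(4*r + 2) + s*(-2*r^2 - 15*r - 7) - 4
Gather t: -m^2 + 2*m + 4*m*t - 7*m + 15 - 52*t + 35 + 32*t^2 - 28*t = -m^2 - 5*m + 32*t^2 + t*(4*m - 80) + 50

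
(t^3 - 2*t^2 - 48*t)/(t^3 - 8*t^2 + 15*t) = (t^2 - 2*t - 48)/(t^2 - 8*t + 15)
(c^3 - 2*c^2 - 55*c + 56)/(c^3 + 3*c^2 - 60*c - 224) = (c - 1)/(c + 4)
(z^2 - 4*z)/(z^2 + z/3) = 3*(z - 4)/(3*z + 1)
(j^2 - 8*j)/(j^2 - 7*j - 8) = j/(j + 1)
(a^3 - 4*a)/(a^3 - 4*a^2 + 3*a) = (a^2 - 4)/(a^2 - 4*a + 3)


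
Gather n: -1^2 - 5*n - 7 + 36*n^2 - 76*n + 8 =36*n^2 - 81*n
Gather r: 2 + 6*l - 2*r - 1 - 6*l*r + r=6*l + r*(-6*l - 1) + 1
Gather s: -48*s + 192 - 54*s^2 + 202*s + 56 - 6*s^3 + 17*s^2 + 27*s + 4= -6*s^3 - 37*s^2 + 181*s + 252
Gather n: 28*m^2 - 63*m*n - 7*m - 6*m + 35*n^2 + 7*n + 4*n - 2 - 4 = 28*m^2 - 13*m + 35*n^2 + n*(11 - 63*m) - 6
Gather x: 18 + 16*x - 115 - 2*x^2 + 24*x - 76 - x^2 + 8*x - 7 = -3*x^2 + 48*x - 180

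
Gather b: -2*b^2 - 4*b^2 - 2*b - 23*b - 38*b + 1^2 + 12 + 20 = -6*b^2 - 63*b + 33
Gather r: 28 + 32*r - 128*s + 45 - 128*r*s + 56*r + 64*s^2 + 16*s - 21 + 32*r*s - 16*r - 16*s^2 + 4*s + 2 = r*(72 - 96*s) + 48*s^2 - 108*s + 54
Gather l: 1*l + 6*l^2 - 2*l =6*l^2 - l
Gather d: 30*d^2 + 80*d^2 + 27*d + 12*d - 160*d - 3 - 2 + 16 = 110*d^2 - 121*d + 11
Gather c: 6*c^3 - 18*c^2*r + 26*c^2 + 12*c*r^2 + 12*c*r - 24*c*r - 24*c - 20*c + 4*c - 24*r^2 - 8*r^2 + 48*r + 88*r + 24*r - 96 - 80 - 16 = 6*c^3 + c^2*(26 - 18*r) + c*(12*r^2 - 12*r - 40) - 32*r^2 + 160*r - 192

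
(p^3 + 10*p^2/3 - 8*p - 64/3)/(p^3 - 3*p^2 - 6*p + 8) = (3*p^2 + 4*p - 32)/(3*(p^2 - 5*p + 4))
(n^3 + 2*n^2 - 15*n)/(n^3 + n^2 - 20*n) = (n - 3)/(n - 4)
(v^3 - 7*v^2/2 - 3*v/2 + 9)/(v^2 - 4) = (2*v^2 - 3*v - 9)/(2*(v + 2))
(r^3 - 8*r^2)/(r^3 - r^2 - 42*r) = r*(8 - r)/(-r^2 + r + 42)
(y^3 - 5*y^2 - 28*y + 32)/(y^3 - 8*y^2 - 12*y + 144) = (y^2 - 9*y + 8)/(y^2 - 12*y + 36)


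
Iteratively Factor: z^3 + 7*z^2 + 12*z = (z)*(z^2 + 7*z + 12) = z*(z + 4)*(z + 3)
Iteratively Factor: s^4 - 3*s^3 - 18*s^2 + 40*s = (s)*(s^3 - 3*s^2 - 18*s + 40) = s*(s - 5)*(s^2 + 2*s - 8) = s*(s - 5)*(s + 4)*(s - 2)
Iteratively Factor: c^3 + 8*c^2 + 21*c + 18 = (c + 3)*(c^2 + 5*c + 6) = (c + 2)*(c + 3)*(c + 3)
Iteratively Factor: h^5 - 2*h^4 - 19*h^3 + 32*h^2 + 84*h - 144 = (h - 4)*(h^4 + 2*h^3 - 11*h^2 - 12*h + 36) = (h - 4)*(h - 2)*(h^3 + 4*h^2 - 3*h - 18) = (h - 4)*(h - 2)^2*(h^2 + 6*h + 9) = (h - 4)*(h - 2)^2*(h + 3)*(h + 3)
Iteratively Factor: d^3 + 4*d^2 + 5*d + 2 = (d + 1)*(d^2 + 3*d + 2) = (d + 1)^2*(d + 2)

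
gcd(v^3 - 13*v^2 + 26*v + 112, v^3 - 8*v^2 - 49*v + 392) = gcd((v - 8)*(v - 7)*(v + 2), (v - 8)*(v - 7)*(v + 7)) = v^2 - 15*v + 56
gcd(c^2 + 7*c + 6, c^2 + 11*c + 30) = c + 6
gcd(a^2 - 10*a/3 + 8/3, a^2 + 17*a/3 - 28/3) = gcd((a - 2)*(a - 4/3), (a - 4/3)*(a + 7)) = a - 4/3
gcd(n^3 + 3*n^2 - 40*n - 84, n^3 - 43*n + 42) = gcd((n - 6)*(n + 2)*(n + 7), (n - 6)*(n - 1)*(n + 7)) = n^2 + n - 42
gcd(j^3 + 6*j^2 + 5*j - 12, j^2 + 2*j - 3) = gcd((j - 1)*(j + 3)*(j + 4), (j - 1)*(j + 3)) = j^2 + 2*j - 3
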